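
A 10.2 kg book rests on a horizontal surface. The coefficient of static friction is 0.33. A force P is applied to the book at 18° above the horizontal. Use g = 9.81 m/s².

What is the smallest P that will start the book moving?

N = m g − P sin α (the pull lifts the book).
At impending slip, P cos α = μ_s N = μ_s (m g − P sin α).
Solving: P (cos α + μ_s sin α) = μ_s m g → P = 0.33×100/(cos 18° + 0.33 sin 18°) = 33/1.053 = 31.4 N.

P ≈ 31.4 N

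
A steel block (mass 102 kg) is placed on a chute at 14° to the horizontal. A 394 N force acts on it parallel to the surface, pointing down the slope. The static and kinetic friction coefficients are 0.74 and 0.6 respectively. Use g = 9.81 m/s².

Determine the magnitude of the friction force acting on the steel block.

Normal force: N = m g cos θ = 102 × 9.81 × cos 14° = 970.9 N.
Parallel to the incline, ΣF = 0 gives f = m g sin θ + P = 242.1 + 394 = 636.1 N (up-slope positive).
Maximum static friction available: μ_s N = 0.74 × 970.9 = 718.5 N.
Since |636.1| ≤ 718.5 N, no slip — friction simply equals what equilibrium demands.

f ≈ 636 N (up the incline)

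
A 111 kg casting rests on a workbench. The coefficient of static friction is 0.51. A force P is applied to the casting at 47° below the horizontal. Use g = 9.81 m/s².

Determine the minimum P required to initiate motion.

N = m g + P sin α (the push presses the casting into the workbench).
At impending slip, P cos α = μ_s N = μ_s (m g + P sin α).
Solving: P (cos α − μ_s sin α) = μ_s m g → P = 0.51×1090/(cos 47° − 0.51 sin 47°) = 555/0.309 = 1800 N.

P ≈ 1800 N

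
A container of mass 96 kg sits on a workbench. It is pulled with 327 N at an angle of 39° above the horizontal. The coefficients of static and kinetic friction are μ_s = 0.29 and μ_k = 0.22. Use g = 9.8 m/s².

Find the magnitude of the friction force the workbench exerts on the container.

N = m g − P sin α = 940.8 − 327×sin 39° = 735 N.
For equilibrium, f = P cos α = 327×cos 39° = 254.1 N.
μ_s N = 0.29 × 735 = 213.2 N.
254.1 > 213.2 N → the container slides; f = μ_k N = 0.22×735 = 162 N.

f ≈ 162 N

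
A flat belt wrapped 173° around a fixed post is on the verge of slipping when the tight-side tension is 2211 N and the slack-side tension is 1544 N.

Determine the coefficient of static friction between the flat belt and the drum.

μ ≈ 0.119

T₂/T₁ = e^{μβ} → μ = ln(T₂/T₁)/β.
β = 173° = 3.019 rad.
μ = ln(2211/1544)/3.019 = ln(1.432)/3.019 = 0.119.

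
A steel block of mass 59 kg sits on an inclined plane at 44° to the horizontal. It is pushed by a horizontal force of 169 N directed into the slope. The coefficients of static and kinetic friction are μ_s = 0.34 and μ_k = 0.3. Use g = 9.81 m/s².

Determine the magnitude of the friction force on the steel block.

Resolve perpendicular to the incline: N = m g cos θ + P sin θ = 59×9.81×cos 44° + 169×sin 44° = 533.7 N.
Parallel to the incline: P cos θ − m g sin θ = 121.6 − 402.1 = -280.5 N; the friction needed to balance this is 280.5 N acting up the slope.
Maximum static friction: μ_s N = 0.34 × 533.7 = 181.5 N.
The required 280.5 N exceeds the static limit, so the steel block slides down-slope and f = μ_k N = 0.3×533.7 = 160 N.

f ≈ 160 N (up the incline)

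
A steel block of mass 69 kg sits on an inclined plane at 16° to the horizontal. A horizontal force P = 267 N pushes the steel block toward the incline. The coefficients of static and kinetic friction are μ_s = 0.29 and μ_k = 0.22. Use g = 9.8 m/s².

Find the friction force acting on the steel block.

f ≈ 70.3 N (down the incline)

Normal direction: N = m g cos θ + P sin θ = 723.6 N.
Parallel to the incline: P cos θ − m g sin θ = 256.7 − 186.4 = 70.27 N; the friction needed to balance this is 70.27 N acting down the slope.
Maximum static friction: μ_s N = 0.29 × 723.6 = 209.8 N.
|f_req| = 70.27 ≤ 209.8 N → the steel block is in equilibrium; friction equals the required value.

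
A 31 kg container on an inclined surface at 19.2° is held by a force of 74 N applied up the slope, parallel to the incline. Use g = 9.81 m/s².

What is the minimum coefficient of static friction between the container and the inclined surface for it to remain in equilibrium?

μ_s,min ≈ 0.0906

N = m g cos θ = 287.2 N.
Friction must make up the shortfall along the incline: f = m g sin θ − P = 100 − 74 = 26.01 N.
At the threshold f = μ_s N, so μ_s,min = 26.01/287.2 = 0.0906.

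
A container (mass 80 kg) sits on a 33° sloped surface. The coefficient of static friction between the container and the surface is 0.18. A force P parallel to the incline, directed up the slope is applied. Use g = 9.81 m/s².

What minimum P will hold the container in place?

The container tends to slide down (tan θ > μ_s), so at the point of impending slip friction acts up-slope at its limit: f = μ_s N.
P is parallel to the surface, so N = m g cos θ = 658 N.
Along the incline: P + μ_s N = m g sin θ, so P = 427 − 0.18×658 = 309 N.

P_min ≈ 309 N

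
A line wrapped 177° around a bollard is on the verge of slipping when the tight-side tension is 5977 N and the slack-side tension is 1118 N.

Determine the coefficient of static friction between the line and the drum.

μ ≈ 0.543

T₂/T₁ = e^{μβ} → μ = ln(T₂/T₁)/β.
β = 177° = 3.089 rad.
μ = ln(5977/1118)/3.089 = ln(5.346)/3.089 = 0.543.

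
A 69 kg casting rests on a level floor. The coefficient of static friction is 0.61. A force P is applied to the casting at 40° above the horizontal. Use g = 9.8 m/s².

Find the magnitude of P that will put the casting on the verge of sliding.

N = m g − P sin α (the pull lifts the casting).
At impending slip, P cos α = μ_s N = μ_s (m g − P sin α).
Solving: P (cos α + μ_s sin α) = μ_s m g → P = 0.61×676/(cos 40° + 0.61 sin 40°) = 412/1.158 = 356 N.

P ≈ 356 N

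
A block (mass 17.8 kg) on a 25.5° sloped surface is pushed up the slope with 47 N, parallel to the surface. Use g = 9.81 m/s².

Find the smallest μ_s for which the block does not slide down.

μ_s,min ≈ 0.179

N = m g cos θ = 157.6 N.
Friction must make up the shortfall along the incline: f = m g sin θ − P = 75.17 − 47 = 28.17 N.
At the threshold f = μ_s N, so μ_s,min = 28.17/157.6 = 0.179.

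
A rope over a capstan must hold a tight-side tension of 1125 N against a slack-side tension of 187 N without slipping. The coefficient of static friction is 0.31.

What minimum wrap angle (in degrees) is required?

T₂/T₁ = e^{μβ} → β = ln(T₂/T₁)/μ.
β = ln(1125/187)/0.31 = 1.794/0.31 = 5.788 rad.
In degrees: β = 5.788 × 180/π = 332°.

β_min ≈ 332°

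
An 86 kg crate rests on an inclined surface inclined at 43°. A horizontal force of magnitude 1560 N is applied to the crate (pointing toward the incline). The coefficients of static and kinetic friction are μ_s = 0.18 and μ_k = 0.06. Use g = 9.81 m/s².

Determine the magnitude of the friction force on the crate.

f ≈ 101 N (down the incline)

The horizontal push has a component P sin θ into the surface, so N = m g cos θ + P sin θ = 617 + 1064 = 1681 N.
Parallel to the incline: P cos θ − m g sin θ = 1141 − 575.4 = 565.5 N; the friction needed to balance this is 565.5 N acting down the slope.
The limit of static friction is μ_s N = 302.6 N.
The required 565.5 N exceeds the static limit, so the crate slides up-slope and f = μ_k N = 0.06×1681 = 101 N.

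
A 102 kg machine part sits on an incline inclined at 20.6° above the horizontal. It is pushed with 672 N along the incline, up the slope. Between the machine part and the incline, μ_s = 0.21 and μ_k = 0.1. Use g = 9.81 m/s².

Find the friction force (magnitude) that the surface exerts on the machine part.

f ≈ 93.7 N (down the incline)

Perpendicular to the surface, N = m g cos θ = 102·9.81·cos 20.6° = 936.6 N.
Parallel to the incline, ΣF = 0 gives f = m g sin θ − P = 352.1 − 672 = -319.9 N (up-slope positive).
Static friction can supply at most μ_s N = 196.7 N.
Since |-319.9| > 196.7 N, static friction cannot hold it; the machine part slides up the incline and kinetic friction applies: f = μ_k N = 0.1 × 936.6 = 93.7 N.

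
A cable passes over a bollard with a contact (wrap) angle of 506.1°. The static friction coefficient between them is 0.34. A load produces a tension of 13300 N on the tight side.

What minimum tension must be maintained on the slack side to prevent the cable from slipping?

Capstan equation at impending slip: T_tight/T_slack = e^{μβ}.
β = 506.1° = 8.833 rad; e^{μβ} = e^{0.34×8.833} = 20.15.
T_slack = T_tight / e^{μβ} = 13300 / 20.15 = 660 N.

T_min ≈ 660 N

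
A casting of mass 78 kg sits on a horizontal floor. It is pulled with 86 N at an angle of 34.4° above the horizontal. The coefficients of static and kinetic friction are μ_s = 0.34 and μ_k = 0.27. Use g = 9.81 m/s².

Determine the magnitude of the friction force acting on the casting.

f ≈ 71 N

Vertical equilibrium gives N = m g − P sin α = 716.6 N.
For equilibrium, f = P cos α = 86×cos 34.4° = 70.96 N.
μ_s N = 0.34 × 716.6 = 243.6 N.
Since 70.96 N does not exceed the limit, the casting stays at rest and f = 71 N.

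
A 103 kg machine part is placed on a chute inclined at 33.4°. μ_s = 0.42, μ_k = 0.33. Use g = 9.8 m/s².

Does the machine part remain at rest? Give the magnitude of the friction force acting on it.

N = m g cos θ = 843 N.
Down-slope weight component: m g sin θ = 556 N.
μ_s N = 354 N.
556 > 354 N, so it slides; kinetic friction f = μ_k N = 0.33×843 = 278 N.

f ≈ 278 N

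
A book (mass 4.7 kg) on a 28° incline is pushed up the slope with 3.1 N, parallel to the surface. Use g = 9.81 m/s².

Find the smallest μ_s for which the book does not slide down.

μ_s,min ≈ 0.456

N = m g cos θ = 40.71 N.
Friction must make up the shortfall along the incline: f = m g sin θ − P = 21.65 − 3.1 = 18.55 N.
At the threshold f = μ_s N, so μ_s,min = 18.55/40.71 = 0.456.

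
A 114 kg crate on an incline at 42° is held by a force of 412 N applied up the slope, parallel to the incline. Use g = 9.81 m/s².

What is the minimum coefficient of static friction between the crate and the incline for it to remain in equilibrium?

μ_s,min ≈ 0.405

N = m g cos θ = 831.1 N.
Friction must make up the shortfall along the incline: f = m g sin θ − P = 748.3 − 412 = 336.3 N.
At the threshold f = μ_s N, so μ_s,min = 336.3/831.1 = 0.405.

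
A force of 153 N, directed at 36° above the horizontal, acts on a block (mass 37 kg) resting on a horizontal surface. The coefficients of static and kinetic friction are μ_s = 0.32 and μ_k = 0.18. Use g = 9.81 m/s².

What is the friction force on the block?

f ≈ 49.1 N

The vertical component of P reduces the normal force: N = m g − P sin α = 363 − 89.93 = 273 N.
The horizontal driving force is P cos α = 123.8 N, so equilibrium needs friction f = 123.8 N.
μ_s N = 0.32 × 273 = 87.37 N.
123.8 > 87.37 N → the block slides; f = μ_k N = 0.18×273 = 49.1 N.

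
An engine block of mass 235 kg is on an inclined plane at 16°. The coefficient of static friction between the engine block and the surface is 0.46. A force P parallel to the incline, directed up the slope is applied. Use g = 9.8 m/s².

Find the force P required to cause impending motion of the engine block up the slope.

P ≈ 1650 N

At impending motion up the slope, friction acts down-slope at its limit: f = μ_s N.
P is parallel to the surface, so N = m g cos θ = 2210 N.
Along the incline: P = m g sin θ + μ_s N = 635 + 0.46×2210 = 1650 N.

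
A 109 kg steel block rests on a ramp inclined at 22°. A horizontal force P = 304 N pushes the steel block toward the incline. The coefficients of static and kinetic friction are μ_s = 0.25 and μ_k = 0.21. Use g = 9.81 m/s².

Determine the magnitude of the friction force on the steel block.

f ≈ 119 N (up the incline)

Normal direction: N = m g cos θ + P sin θ = 1105 N.
Along the incline, the net driving force (taking up-slope positive) is P cos θ − m g sin θ = 281.9 − 400.6 = -118.7 N, so equilibrium requires friction f = 118.7 N (up-slope).
Maximum static friction: μ_s N = 0.25 × 1105 = 276.3 N.
Since 118.7 N is within the 276.3 N limit, the steel block stays put and friction is exactly 119 N.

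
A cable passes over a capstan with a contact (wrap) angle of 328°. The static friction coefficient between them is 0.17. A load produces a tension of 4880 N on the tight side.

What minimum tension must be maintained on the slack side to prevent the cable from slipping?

Capstan equation at impending slip: T_tight/T_slack = e^{μβ}.
β = 328° = 5.725 rad; e^{μβ} = e^{0.17×5.725} = 2.646.
T_slack = T_tight / e^{μβ} = 4880 / 2.646 = 1840 N.

T_min ≈ 1840 N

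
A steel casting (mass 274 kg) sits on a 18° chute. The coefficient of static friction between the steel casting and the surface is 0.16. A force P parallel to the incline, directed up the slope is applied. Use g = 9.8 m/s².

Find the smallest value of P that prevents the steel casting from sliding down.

The steel casting tends to slide down (tan θ > μ_s), so at the point of impending slip friction acts up-slope at its limit: f = μ_s N.
P is parallel to the surface, so N = m g cos θ = 2550 N.
Along the incline: P + μ_s N = m g sin θ, so P = 830 − 0.16×2550 = 421 N.

P_min ≈ 421 N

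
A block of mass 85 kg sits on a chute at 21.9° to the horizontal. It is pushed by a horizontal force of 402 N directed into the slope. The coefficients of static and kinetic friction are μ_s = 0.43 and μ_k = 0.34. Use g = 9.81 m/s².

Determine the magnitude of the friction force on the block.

f ≈ 62 N (down the incline)

Resolve perpendicular to the incline: N = m g cos θ + P sin θ = 85×9.81×cos 21.9° + 402×sin 21.9° = 923.6 N.
Along the incline, the net driving force (taking up-slope positive) is P cos θ − m g sin θ = 373 − 311 = 61.97 N, so equilibrium requires friction f = -61.97 N (down-slope).
The limit of static friction is μ_s N = 397.2 N.
Since 61.97 N is within the 397.2 N limit, the block stays put and friction is exactly 62 N.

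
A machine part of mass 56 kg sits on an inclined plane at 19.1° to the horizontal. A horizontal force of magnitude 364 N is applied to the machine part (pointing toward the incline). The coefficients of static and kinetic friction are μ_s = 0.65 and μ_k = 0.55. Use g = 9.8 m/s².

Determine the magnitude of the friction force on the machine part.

f ≈ 164 N (down the incline)

Resolve perpendicular to the incline: N = m g cos θ + P sin θ = 56×9.8×cos 19.1° + 364×sin 19.1° = 637.7 N.
Parallel to the incline: P cos θ − m g sin θ = 344 − 179.6 = 164.4 N; the friction needed to balance this is 164.4 N acting down the slope.
The limit of static friction is μ_s N = 414.5 N.
Since 164.4 N is within the 414.5 N limit, the machine part stays put and friction is exactly 164 N.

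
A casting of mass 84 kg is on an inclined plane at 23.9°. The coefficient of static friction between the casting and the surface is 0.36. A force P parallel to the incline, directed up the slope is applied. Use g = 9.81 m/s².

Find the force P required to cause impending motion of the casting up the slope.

P ≈ 605 N

At impending motion up the slope, friction acts down-slope at its limit: f = μ_s N.
P is parallel to the surface, so N = m g cos θ = 753 N.
Along the incline: P = m g sin θ + μ_s N = 334 + 0.36×753 = 605 N.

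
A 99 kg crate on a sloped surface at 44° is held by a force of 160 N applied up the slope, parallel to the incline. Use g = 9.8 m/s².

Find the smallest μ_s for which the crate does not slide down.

μ_s,min ≈ 0.736

N = m g cos θ = 697.9 N.
Friction must make up the shortfall along the incline: f = m g sin θ − P = 674 − 160 = 514 N.
At the threshold f = μ_s N, so μ_s,min = 514/697.9 = 0.736.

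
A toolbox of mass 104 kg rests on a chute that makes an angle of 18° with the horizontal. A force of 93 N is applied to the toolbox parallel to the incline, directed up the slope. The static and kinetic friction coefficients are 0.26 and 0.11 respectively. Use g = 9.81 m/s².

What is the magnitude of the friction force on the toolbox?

The normal reaction is N = m g cos θ = 970.3 N.
Parallel to the incline, ΣF = 0 gives f = m g sin θ − P = 315.3 − 93 = 222.3 N (up-slope positive).
The static-friction ceiling is μ_s N = 0.26 × 970.3 = 252.3 N.
Since |222.3| ≤ 252.3 N, the toolbox remains in static equilibrium and friction takes exactly the required value.

f ≈ 222 N (up the incline)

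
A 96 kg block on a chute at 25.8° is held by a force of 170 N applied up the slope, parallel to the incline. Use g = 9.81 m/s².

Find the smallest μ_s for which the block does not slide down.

μ_s,min ≈ 0.283

N = m g cos θ = 847.9 N.
Friction must make up the shortfall along the incline: f = m g sin θ − P = 409.9 − 170 = 239.9 N.
At the threshold f = μ_s N, so μ_s,min = 239.9/847.9 = 0.283.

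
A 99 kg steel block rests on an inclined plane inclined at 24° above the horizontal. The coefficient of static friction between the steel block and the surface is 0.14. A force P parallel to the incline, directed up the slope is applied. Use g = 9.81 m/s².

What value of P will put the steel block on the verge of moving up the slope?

P ≈ 519 N

At impending motion up the slope, friction acts down-slope at its limit: f = μ_s N.
P is parallel to the surface, so N = m g cos θ = 887 N.
Along the incline: P = m g sin θ + μ_s N = 395 + 0.14×887 = 519 N.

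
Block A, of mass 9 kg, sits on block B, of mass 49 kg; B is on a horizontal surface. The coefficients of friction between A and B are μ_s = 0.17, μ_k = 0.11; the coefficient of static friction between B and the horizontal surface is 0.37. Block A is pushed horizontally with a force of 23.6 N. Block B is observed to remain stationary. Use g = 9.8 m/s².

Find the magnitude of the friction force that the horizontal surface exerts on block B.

f ≈ 9.7 N

Normal force at the A–B interface: N₁ = m_A g = 88.2 N.
So the A–B interface can sustain at most μ_s N₁ = 14.99 N of static friction.
P = 23.6 N exceeds that limit, so A slips over B and the interface friction becomes kinetic: f₁ = μ_k N₁ = 0.11×88.2 = 9.7 N.
B experiences an equal 9.7 N forward from A (third law). B is in equilibrium, so the floor supplies f₂ = 9.7 N of static friction (limit μ_s(m_A+m_B)g = 210.3 N, not exceeded).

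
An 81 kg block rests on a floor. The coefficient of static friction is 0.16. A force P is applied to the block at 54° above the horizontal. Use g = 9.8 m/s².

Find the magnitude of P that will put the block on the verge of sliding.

N = m g − P sin α (the pull lifts the block).
At impending slip, P cos α = μ_s N = μ_s (m g − P sin α).
Solving: P (cos α + μ_s sin α) = μ_s m g → P = 0.16×794/(cos 54° + 0.16 sin 54°) = 127/0.7172 = 177 N.

P ≈ 177 N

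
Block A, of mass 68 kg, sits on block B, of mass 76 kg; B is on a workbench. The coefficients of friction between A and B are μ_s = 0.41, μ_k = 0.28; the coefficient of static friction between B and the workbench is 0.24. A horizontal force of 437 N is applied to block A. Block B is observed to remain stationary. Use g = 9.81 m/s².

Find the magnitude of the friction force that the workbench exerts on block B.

f ≈ 187 N

The normal force B exerts on A is simply A's weight, N₁ = 667.1 N.
So the A–B interface can sustain at most μ_s N₁ = 273.5 N of static friction.
P = 437 N exceeds that limit, so A slips over B and the interface friction becomes kinetic: f₁ = μ_k N₁ = 0.28×667.1 = 187 N.
B experiences an equal 187 N forward from A (third law). B is in equilibrium, so the floor supplies f₂ = 187 N of static friction (limit μ_s(m_A+m_B)g = 339 N, not exceeded).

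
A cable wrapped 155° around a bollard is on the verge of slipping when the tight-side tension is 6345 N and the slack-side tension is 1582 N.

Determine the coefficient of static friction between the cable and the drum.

T₂/T₁ = e^{μβ} → μ = ln(T₂/T₁)/β.
β = 155° = 2.705 rad.
μ = ln(6345/1582)/2.705 = ln(4.011)/2.705 = 0.513.

μ ≈ 0.513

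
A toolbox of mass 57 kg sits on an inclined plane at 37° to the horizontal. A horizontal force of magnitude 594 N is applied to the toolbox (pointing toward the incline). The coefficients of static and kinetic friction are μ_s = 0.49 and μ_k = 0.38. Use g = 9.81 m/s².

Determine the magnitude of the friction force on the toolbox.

f ≈ 138 N (down the incline)

Resolve perpendicular to the incline: N = m g cos θ + P sin θ = 57×9.81×cos 37° + 594×sin 37° = 804.1 N.
Along the incline, the net driving force (taking up-slope positive) is P cos θ − m g sin θ = 474.4 − 336.5 = 137.9 N, so equilibrium requires friction f = -137.9 N (down-slope).
Maximum static friction: μ_s N = 0.49 × 804.1 = 394 N.
Since 137.9 N is within the 394 N limit, the toolbox stays put and friction is exactly 138 N.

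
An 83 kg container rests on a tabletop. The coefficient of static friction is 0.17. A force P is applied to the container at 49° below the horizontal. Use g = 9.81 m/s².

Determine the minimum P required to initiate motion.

P ≈ 262 N

N = m g + P sin α (the push presses the container into the tabletop).
At impending slip, P cos α = μ_s N = μ_s (m g + P sin α).
Solving: P (cos α − μ_s sin α) = μ_s m g → P = 0.17×814/(cos 49° − 0.17 sin 49°) = 138/0.5278 = 262 N.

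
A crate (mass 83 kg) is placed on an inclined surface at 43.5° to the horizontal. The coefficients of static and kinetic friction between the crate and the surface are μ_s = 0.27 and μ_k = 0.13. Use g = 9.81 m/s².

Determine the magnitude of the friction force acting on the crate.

f ≈ 76.8 N (up the incline)

The normal reaction is N = m g cos θ = 590.6 N.
For equilibrium along the incline, friction must balance the weight component: f = m g sin θ = 560.5 N up the slope.
Maximum static friction available: μ_s N = 0.27 × 590.6 = 159.5 N.
Since |560.5| > 159.5 N, static friction cannot hold it; the crate slides down the incline and kinetic friction applies: f = μ_k N = 0.13 × 590.6 = 76.8 N.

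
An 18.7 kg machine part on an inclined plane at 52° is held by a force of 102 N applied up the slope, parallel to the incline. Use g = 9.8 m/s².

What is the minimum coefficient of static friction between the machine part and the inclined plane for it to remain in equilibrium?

N = m g cos θ = 112.8 N.
Friction must make up the shortfall along the incline: f = m g sin θ − P = 144.4 − 102 = 42.41 N.
At the threshold f = μ_s N, so μ_s,min = 42.41/112.8 = 0.376.

μ_s,min ≈ 0.376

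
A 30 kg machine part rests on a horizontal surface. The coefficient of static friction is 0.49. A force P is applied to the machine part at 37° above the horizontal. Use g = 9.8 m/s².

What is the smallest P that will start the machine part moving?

N = m g − P sin α (the pull lifts the machine part).
At impending slip, P cos α = μ_s N = μ_s (m g − P sin α).
Solving: P (cos α + μ_s sin α) = μ_s m g → P = 0.49×294/(cos 37° + 0.49 sin 37°) = 144/1.094 = 132 N.

P ≈ 132 N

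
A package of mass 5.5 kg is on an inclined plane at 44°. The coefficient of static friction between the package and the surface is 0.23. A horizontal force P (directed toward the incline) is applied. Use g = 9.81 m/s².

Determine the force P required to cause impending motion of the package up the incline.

At impending motion up the slope, friction acts down-slope at its limit: f = μ_s N.
Perpendicular to the incline: N = m g cos θ + P sin θ.
Along the incline: P cos θ = m g sin θ + μ_s N = m g sin θ + μ_s (m g cos θ + P sin θ).
Solving, P (cos θ − μ_s sin θ) = m g (sin θ + μ_s cos θ), so P = 5.5×9.81×(sin 44° + 0.23 cos 44°)/(cos 44° − 0.23 sin 44°) = 54×0.8601/0.5596 = 82.9 N.

P ≈ 82.9 N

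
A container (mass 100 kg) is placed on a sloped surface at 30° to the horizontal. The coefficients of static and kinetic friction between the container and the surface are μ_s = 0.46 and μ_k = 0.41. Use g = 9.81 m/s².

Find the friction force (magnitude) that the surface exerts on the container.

f ≈ 348 N (up the incline)

Perpendicular to the surface, N = m g cos θ = 100·9.81·cos 30° = 849.6 N.
For equilibrium along the incline, friction must balance the weight component: f = m g sin θ = 490.5 N up the slope.
Static friction can supply at most μ_s N = 390.8 N.
|490.5| exceeds 390.8 N, so the container slips down-slope; friction is kinetic, f = μ_k N = 0.41×849.6 = 348 N.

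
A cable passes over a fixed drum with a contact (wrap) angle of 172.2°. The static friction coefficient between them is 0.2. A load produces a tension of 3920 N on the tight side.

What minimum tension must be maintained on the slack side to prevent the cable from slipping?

T_min ≈ 2150 N

Capstan equation at impending slip: T_tight/T_slack = e^{μβ}.
β = 172.2° = 3.005 rad; e^{μβ} = e^{0.2×3.005} = 1.824.
T_slack = T_tight / e^{μβ} = 3920 / 1.824 = 2150 N.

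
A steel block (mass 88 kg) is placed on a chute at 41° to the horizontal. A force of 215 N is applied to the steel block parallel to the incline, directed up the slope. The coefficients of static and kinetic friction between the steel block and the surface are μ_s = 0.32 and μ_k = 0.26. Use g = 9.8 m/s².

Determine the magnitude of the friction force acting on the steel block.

f ≈ 169 N (up the incline)

The normal reaction is N = m g cos θ = 650.9 N.
Parallel to the incline, ΣF = 0 gives f = m g sin θ − P = 565.8 − 215 = 350.8 N (up-slope positive).
Static friction can supply at most μ_s N = 208.3 N.
|350.8| exceeds 208.3 N, so the steel block slips down-slope; friction is kinetic, f = μ_k N = 0.26×650.9 = 169 N.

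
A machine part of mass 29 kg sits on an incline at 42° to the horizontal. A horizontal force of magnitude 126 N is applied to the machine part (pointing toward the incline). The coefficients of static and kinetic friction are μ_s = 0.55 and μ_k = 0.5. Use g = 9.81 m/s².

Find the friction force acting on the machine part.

Normal direction: N = m g cos θ + P sin θ = 295.7 N.
Parallel to the incline: P cos θ − m g sin θ = 93.64 − 190.4 = -96.72 N; the friction needed to balance this is 96.72 N acting up the slope.
The limit of static friction is μ_s N = 162.7 N.
|f_req| = 96.72 ≤ 162.7 N → the machine part is in equilibrium; friction equals the required value.

f ≈ 96.7 N (up the incline)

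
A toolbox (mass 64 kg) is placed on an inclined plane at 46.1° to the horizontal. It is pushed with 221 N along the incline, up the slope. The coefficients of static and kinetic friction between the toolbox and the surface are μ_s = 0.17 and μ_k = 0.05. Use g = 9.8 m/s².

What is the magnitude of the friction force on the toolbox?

f ≈ 21.7 N (up the incline)

Normal force: N = m g cos θ = 64 × 9.8 × cos 46.1° = 434.9 N.
For equilibrium along the incline the friction force must supply f = m g sin θ − P = 451.9 − 221 = 230.9 N (positive meaning up-slope).
The static-friction ceiling is μ_s N = 0.17 × 434.9 = 73.93 N.
|230.9| exceeds 73.93 N, so the toolbox slips down-slope; friction is kinetic, f = μ_k N = 0.05×434.9 = 21.7 N.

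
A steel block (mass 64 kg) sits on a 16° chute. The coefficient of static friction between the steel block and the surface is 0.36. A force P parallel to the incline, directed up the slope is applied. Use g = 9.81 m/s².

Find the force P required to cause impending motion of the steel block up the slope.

P ≈ 390 N

At impending motion up the slope, friction acts down-slope at its limit: f = μ_s N.
P is parallel to the surface, so N = m g cos θ = 604 N.
Along the incline: P = m g sin θ + μ_s N = 173 + 0.36×604 = 390 N.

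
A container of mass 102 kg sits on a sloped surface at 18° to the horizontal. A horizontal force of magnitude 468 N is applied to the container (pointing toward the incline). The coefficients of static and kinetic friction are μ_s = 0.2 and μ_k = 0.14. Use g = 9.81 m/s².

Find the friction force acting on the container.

f ≈ 136 N (down the incline)

The horizontal push has a component P sin θ into the surface, so N = m g cos θ + P sin θ = 951.6 + 144.6 = 1096 N.
Parallel to the incline: P cos θ − m g sin θ = 445.1 − 309.2 = 135.9 N; the friction needed to balance this is 135.9 N acting down the slope.
Maximum static friction: μ_s N = 0.2 × 1096 = 219.3 N.
|f_req| = 135.9 ≤ 219.3 N → the container is in equilibrium; friction equals the required value.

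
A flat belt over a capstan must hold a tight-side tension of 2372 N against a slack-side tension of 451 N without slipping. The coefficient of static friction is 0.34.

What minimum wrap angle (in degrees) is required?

T₂/T₁ = e^{μβ} → β = ln(T₂/T₁)/μ.
β = ln(2372/451)/0.34 = 1.66/0.34 = 4.882 rad.
In degrees: β = 4.882 × 180/π = 280°.

β_min ≈ 280°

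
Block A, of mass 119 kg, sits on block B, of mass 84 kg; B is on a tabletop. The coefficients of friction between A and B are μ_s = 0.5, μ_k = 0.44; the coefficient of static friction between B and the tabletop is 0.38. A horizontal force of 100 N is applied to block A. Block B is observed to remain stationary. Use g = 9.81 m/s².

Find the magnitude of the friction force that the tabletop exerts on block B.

f ≈ 100 N

Between the blocks, N₁ = m_A g = 1167 N.
Maximum static friction on A from B: μ_s N₁ = 0.5×1167 = 583.7 N.
P = 100 N is within that limit, so A and B move together (both at rest); the A–B friction is simply f₁ = P = 100 N.
By Newton's third law B feels 100 N forward from A. With B stationary, the floor's static friction on B balances it: f₂ = 100 N (well within μ_s(m_A+m_B)g = 756.7 N).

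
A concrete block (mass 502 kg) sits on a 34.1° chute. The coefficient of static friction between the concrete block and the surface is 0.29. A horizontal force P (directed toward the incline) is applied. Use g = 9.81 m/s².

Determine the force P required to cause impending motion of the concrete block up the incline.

At impending motion up the slope, friction acts down-slope at its limit: f = μ_s N.
Perpendicular to the incline: N = m g cos θ + P sin θ.
Along the incline: P cos θ = m g sin θ + μ_s N = m g sin θ + μ_s (m g cos θ + P sin θ).
Solving, P (cos θ − μ_s sin θ) = m g (sin θ + μ_s cos θ), so P = 502×9.81×(sin 34.1° + 0.29 cos 34.1°)/(cos 34.1° − 0.29 sin 34.1°) = 4920×0.8008/0.6655 = 5930 N.

P ≈ 5930 N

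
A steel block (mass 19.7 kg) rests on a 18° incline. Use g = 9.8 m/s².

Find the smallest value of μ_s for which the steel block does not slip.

μ_s,min ≈ 0.325

At the slip threshold m g sin θ = μ_s m g cos θ, so μ_s,min = tan θ.
μ_s,min = tan 18° = 0.325.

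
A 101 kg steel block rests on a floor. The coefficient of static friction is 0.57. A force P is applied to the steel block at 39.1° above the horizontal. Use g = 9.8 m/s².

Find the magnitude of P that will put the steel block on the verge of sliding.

N = m g − P sin α (the pull lifts the steel block).
At impending slip, P cos α = μ_s N = μ_s (m g − P sin α).
Solving: P (cos α + μ_s sin α) = μ_s m g → P = 0.57×990/(cos 39.1° + 0.57 sin 39.1°) = 564/1.136 = 497 N.

P ≈ 497 N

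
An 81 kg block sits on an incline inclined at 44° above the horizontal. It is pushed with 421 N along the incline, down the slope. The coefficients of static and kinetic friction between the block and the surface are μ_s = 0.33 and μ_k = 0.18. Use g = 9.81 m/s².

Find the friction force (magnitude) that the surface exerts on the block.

Perpendicular to the surface, N = m g cos θ = 81·9.81·cos 44° = 571.6 N.
For equilibrium along the incline the friction force must supply f = m g sin θ + P = 552 + 421 = 973 N (positive meaning up-slope).
Static friction can supply at most μ_s N = 188.6 N.
Since |973| > 188.6 N, static friction cannot hold it; the block slides down the incline and kinetic friction applies: f = μ_k N = 0.18 × 571.6 = 103 N.

f ≈ 103 N (up the incline)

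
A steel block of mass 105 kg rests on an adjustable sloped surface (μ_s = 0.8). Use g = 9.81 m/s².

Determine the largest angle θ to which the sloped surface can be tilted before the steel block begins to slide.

θ_max ≈ 38.7°

At the slip threshold, m g sin θ = μ_s · m g cos θ, so tan θ = μ_s.
θ_max = arctan(0.8) = 38.7°.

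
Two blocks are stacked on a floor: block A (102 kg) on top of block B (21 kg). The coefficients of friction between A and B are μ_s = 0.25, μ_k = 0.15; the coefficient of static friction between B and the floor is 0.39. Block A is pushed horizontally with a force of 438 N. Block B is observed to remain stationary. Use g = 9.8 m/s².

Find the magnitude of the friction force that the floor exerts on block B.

f ≈ 150 N

The normal force B exerts on A is simply A's weight, N₁ = 999.6 N.
Maximum static friction on A from B: μ_s N₁ = 0.25×999.6 = 249.9 N.
P = 438 N exceeds that limit, so A slips over B and the interface friction becomes kinetic: f₁ = μ_k N₁ = 0.15×999.6 = 150 N.
B experiences an equal 150 N forward from A (third law). B is in equilibrium, so the floor supplies f₂ = 150 N of static friction (limit μ_s(m_A+m_B)g = 470.1 N, not exceeded).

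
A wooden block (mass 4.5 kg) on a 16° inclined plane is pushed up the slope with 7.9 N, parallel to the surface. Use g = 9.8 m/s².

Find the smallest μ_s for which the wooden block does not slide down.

μ_s,min ≈ 0.1

N = m g cos θ = 42.39 N.
Friction must make up the shortfall along the incline: f = m g sin θ − P = 12.16 − 7.9 = 4.256 N.
At the threshold f = μ_s N, so μ_s,min = 4.256/42.39 = 0.1.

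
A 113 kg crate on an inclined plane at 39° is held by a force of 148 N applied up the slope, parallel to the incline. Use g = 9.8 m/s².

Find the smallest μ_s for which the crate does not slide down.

N = m g cos θ = 860.6 N.
Friction must make up the shortfall along the incline: f = m g sin θ − P = 696.9 − 148 = 548.9 N.
At the threshold f = μ_s N, so μ_s,min = 548.9/860.6 = 0.638.

μ_s,min ≈ 0.638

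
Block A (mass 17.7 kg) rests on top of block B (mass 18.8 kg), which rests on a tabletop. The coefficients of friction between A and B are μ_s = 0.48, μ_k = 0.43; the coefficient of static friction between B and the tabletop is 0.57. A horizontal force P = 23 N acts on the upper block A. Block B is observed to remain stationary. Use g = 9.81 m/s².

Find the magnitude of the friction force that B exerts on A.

f ≈ 23 N

The normal force B exerts on A is simply A's weight, N₁ = 173.6 N.
Maximum static friction on A from B: μ_s N₁ = 0.48×173.6 = 83.35 N.
Since P = 23 N ≤ 83.35 N, A does not slip on B; friction on A equals P = 23 N.
B experiences an equal 23 N forward from A (third law). B is in equilibrium, so the floor supplies f₂ = 23 N of static friction (limit μ_s(m_A+m_B)g = 204.1 N, not exceeded).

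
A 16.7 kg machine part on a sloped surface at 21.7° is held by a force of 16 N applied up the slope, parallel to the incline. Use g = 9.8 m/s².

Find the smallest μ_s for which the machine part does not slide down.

N = m g cos θ = 152.1 N.
Friction must make up the shortfall along the incline: f = m g sin θ − P = 60.51 − 16 = 44.51 N.
At the threshold f = μ_s N, so μ_s,min = 44.51/152.1 = 0.293.

μ_s,min ≈ 0.293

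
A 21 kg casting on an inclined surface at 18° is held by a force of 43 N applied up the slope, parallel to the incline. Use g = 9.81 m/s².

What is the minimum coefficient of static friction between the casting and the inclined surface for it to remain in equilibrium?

N = m g cos θ = 195.9 N.
Friction must make up the shortfall along the incline: f = m g sin θ − P = 63.66 − 43 = 20.66 N.
At the threshold f = μ_s N, so μ_s,min = 20.66/195.9 = 0.105.

μ_s,min ≈ 0.105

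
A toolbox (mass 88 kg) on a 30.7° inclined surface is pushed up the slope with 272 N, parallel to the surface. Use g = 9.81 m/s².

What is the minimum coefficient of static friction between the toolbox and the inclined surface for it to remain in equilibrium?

N = m g cos θ = 742.3 N.
Friction must make up the shortfall along the incline: f = m g sin θ − P = 440.7 − 272 = 168.7 N.
At the threshold f = μ_s N, so μ_s,min = 168.7/742.3 = 0.227.

μ_s,min ≈ 0.227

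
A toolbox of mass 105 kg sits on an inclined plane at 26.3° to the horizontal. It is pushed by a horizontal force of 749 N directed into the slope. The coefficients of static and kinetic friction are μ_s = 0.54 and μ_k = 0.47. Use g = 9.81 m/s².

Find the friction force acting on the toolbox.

Normal direction: N = m g cos θ + P sin θ = 1255 N.
Parallel to the incline: P cos θ − m g sin θ = 671.5 − 456.4 = 215.1 N; the friction needed to balance this is 215.1 N acting down the slope.
Maximum static friction: μ_s N = 0.54 × 1255 = 677.9 N.
|f_req| = 215.1 ≤ 677.9 N → the toolbox is in equilibrium; friction equals the required value.

f ≈ 215 N (down the incline)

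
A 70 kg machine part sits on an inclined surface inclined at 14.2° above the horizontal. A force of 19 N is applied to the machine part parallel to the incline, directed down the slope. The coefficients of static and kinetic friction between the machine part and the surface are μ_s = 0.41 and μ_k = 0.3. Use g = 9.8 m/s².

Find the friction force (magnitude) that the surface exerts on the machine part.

f ≈ 187 N (up the incline)

Perpendicular to the surface, N = m g cos θ = 70·9.8·cos 14.2° = 665 N.
For equilibrium along the incline the friction force must supply f = m g sin θ + P = 168.3 + 19 = 187.3 N (positive meaning up-slope).
Maximum static friction available: μ_s N = 0.41 × 665 = 272.7 N.
Since |187.3| ≤ 272.7 N, no slip — friction simply equals what equilibrium demands.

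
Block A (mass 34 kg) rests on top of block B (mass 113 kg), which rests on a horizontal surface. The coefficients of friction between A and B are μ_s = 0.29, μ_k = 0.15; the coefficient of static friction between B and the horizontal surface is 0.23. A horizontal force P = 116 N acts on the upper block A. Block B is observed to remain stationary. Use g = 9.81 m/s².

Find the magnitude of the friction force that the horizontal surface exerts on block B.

The normal force B exerts on A is simply A's weight, N₁ = 333.5 N.
Maximum static friction on A from B: μ_s N₁ = 0.29×333.5 = 96.73 N.
P = 116 N exceeds that limit, so A slips over B and the interface friction becomes kinetic: f₁ = μ_k N₁ = 0.15×333.5 = 50 N.
By Newton's third law B feels 50 N forward from A. With B stationary, the floor's static friction on B balances it: f₂ = 50 N (well within μ_s(m_A+m_B)g = 331.7 N).

f ≈ 50 N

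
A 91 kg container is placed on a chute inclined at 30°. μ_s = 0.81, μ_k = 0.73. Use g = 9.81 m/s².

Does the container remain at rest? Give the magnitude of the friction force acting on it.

N = m g cos θ = 773 N.
Down-slope weight component: m g sin θ = 446 N.
μ_s N = 626 N.
446 ≤ 626 N, so it stays put; friction = 446 N.

f ≈ 446 N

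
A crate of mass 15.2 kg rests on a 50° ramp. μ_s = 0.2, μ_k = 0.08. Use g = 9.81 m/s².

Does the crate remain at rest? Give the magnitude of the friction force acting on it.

N = m g cos θ = 95.8 N.
Down-slope weight component: m g sin θ = 114 N.
μ_s N = 19.2 N.
114 > 19.2 N, so it slides; kinetic friction f = μ_k N = 0.08×95.8 = 7.67 N.

f ≈ 7.67 N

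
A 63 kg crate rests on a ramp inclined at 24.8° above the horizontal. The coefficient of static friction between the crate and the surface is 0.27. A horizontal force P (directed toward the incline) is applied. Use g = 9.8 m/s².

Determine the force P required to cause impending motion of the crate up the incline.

At impending motion up the slope, friction acts down-slope at its limit: f = μ_s N.
Perpendicular to the incline: N = m g cos θ + P sin θ.
Along the incline: P cos θ = m g sin θ + μ_s N = m g sin θ + μ_s (m g cos θ + P sin θ).
Solving, P (cos θ − μ_s sin θ) = m g (sin θ + μ_s cos θ), so P = 63×9.8×(sin 24.8° + 0.27 cos 24.8°)/(cos 24.8° − 0.27 sin 24.8°) = 617×0.6646/0.7945 = 516 N.

P ≈ 516 N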